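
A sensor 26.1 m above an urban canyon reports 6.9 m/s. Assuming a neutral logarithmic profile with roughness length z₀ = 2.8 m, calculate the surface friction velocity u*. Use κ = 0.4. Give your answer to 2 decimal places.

Log law: V(z) = (u*/κ) · ln(z/z₀) ⇒ u* = κ · V / ln(z/z₀)
u* = 0.4 × 6.9 / ln(26.1/2.8) = 0.4 × 6.9 / 2.2323
   = 2.7600 / 2.2323 = 1.2364 m/s

u* ≈ 1.24 m/s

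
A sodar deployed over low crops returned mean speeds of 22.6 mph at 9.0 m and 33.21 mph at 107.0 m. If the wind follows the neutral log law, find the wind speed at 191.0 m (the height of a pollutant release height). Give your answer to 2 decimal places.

35.69 mph

Log law: V ∝ ln(z/z₀). From the pair, with r = V₁/V₂ = 0.68052,
ln z₀ = (ln z₁ − r·ln z₂)/(1 − r) = (2.1972 − 0.68052×4.6728)/0.31948 = -3.0760 → z₀ = 0.04614 m
V₃ = V₁ · ln(z₃/z₀)/ln(z₁/z₀) = 22.6 × 8.3282/5.2732 = 35.6934 mph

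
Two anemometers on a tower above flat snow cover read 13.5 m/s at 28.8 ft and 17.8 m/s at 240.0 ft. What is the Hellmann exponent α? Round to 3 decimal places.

α ≈ 0.130

Power law: V₂/V₁ = (z₂/z₁)^α ⇒ α = ln(V₂/V₁) / ln(z₂/z₁)
α = ln(17.8/13.5) / ln(240.0/28.8) = ln(1.3185) / ln(8.3333)
  = 0.27651 / 2.12026 = 0.13041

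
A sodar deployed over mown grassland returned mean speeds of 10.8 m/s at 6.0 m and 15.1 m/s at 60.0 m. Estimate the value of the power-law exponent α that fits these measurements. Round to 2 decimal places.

Power law: V₂/V₁ = (z₂/z₁)^α ⇒ α = ln(V₂/V₁) / ln(z₂/z₁)
α = ln(15.1/10.8) / ln(60.0/6.0) = ln(1.3981) / ln(10.0000)
  = 0.33515 / 2.30259 = 0.14555

α ≈ 0.15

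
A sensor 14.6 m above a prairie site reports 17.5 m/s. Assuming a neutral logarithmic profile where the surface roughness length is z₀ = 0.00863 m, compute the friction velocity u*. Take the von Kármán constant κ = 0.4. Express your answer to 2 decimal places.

u* ≈ 0.94 m/s

Log law: V(z) = (u*/κ) · ln(z/z₀) ⇒ u* = κ · V / ln(z/z₀)
u* = 0.4 × 17.5 / ln(14.6/0.00863) = 0.4 × 17.5 / 7.4335
   = 7.0000 / 7.4335 = 0.9417 m/s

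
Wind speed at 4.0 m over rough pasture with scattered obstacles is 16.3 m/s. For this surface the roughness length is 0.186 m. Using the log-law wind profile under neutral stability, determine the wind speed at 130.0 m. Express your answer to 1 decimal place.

34.8 m/s

Log law: V(z) ∝ ln(z/z₀), so V₂/V₁ = ln(z₂/z₀) / ln(z₁/z₀).
ln(130.0/0.186) = 6.5495, ln(4.0/0.186) = 3.0683
V₂ = 16.3 × 6.5495/3.0683 = 16.3 × 2.1346 = 34.7937 m/s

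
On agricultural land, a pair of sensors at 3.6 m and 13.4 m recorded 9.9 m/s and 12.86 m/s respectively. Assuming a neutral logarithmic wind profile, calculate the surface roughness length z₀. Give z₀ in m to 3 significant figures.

z₀ ≈ 0.0444 m

Log law: V(z) ∝ ln(z/z₀). With r = V₁/V₂ = 9.9/12.86 = 0.76983,
r · ln(z₂/z₀) = ln(z₁/z₀) ⇒ ln z₀ = (ln z₁ − r·ln z₂)/(1 − r)
ln z₀ = (1.28093 − 0.76983×2.59525) / 0.23017 = -3.1149
z₀ = exp(-3.1149) = 0.04438 m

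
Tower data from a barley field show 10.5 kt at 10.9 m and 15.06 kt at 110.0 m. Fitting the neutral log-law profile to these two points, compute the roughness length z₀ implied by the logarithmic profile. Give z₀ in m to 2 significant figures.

z₀ ≈ 0.053 m

Log law: V(z) ∝ ln(z/z₀). With r = V₁/V₂ = 10.5/15.06 = 0.69721,
r · ln(z₂/z₀) = ln(z₁/z₀) ⇒ ln z₀ = (ln z₁ − r·ln z₂)/(1 − r)
ln z₀ = (2.38876 − 0.69721×4.70048) / 0.30279 = -2.9343
z₀ = exp(-2.9343) = 0.05317 m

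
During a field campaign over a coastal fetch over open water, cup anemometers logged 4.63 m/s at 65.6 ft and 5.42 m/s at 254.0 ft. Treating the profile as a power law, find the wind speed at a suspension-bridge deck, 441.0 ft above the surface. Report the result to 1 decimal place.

First find α: α = ln(V₂/V₁)/ln(z₂/z₁) = ln(5.42/4.63)/ln(254.0/65.6) = 0.15754/1.35376 = 0.1164
Extrapolate from 254.0 ft to 441.0 ft: V₃ = 5.42 × (441.0/254.0)^0.1164 = 5.42 × 1.0663 = 5.7794 m/s

5.8 m/s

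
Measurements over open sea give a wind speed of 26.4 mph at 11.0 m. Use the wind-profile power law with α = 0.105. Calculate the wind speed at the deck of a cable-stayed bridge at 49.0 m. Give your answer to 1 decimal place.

30.9 mph

Power-law profile: V₂ = V₁ · (z₂/z₁)^α
V₂ = 26.4 × (49.0/11.0)^0.105 = 26.4 × (4.4545)^0.105
    = 26.4 × 1.1698 = 30.8836 mph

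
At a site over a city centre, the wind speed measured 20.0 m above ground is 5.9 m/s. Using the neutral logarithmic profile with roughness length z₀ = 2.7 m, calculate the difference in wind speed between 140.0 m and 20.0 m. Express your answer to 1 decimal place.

Log law: V₂ = V₁ · ln(z₂/z₀)/ln(z₁/z₀) = 5.9 × 3.9484/2.0025 = 11.6333 m/s
ΔV = 11.6333 − 5.9 = 5.7333 m/s

5.7 m/s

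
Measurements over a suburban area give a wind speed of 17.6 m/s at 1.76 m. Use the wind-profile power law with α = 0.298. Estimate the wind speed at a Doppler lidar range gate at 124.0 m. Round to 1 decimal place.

Power-law profile: V₂ = V₁ · (z₂/z₁)^α
V₂ = 17.6 × (124.0/1.76)^0.298 = 17.6 × (70.4545)^0.298
    = 17.6 × 3.5537 = 62.5446 m/s

62.5 m/s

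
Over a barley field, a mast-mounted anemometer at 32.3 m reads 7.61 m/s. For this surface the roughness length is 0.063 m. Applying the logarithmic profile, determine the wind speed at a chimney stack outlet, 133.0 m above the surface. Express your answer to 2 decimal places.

9.34 m/s

Log law: V(z) ∝ ln(z/z₀), so V₂/V₁ = ln(z₂/z₀) / ln(z₁/z₀).
ln(133.0/0.063) = 7.6550, ln(32.3/0.063) = 6.2397
V₂ = 7.61 × 7.6550/6.2397 = 7.61 × 1.2268 = 9.3361 m/s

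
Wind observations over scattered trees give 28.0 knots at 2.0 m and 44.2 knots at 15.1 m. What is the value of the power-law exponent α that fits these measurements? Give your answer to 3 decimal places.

α ≈ 0.226

Power law: V₂/V₁ = (z₂/z₁)^α ⇒ α = ln(V₂/V₁) / ln(z₂/z₁)
α = ln(44.2/28.0) / ln(15.1/2.0) = ln(1.5786) / ln(7.5500)
  = 0.45652 / 2.02155 = 0.22583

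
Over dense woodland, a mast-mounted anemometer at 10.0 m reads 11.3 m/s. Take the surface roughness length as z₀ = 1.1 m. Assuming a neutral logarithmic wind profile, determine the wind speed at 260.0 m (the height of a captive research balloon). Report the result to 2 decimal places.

27.98 m/s

Log law: V(z) ∝ ln(z/z₀), so V₂/V₁ = ln(z₂/z₀) / ln(z₁/z₀).
ln(260.0/1.1) = 5.4654, ln(10.0/1.1) = 2.2073
V₂ = 11.3 × 5.4654/2.2073 = 11.3 × 2.4761 = 27.9796 m/s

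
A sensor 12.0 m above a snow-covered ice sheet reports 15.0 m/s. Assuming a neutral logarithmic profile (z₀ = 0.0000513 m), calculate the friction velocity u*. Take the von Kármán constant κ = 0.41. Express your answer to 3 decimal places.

u* ≈ 0.497 m/s

Log law: V(z) = (u*/κ) · ln(z/z₀) ⇒ u* = κ · V / ln(z/z₀)
u* = 0.41 × 15.0 / ln(12.0/0.0000513) = 0.41 × 15.0 / 12.3627
   = 6.1500 / 12.3627 = 0.4975 m/s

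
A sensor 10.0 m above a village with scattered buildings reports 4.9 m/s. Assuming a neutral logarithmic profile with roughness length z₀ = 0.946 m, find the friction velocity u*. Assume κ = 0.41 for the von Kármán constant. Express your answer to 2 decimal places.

u* ≈ 0.85 m/s

Log law: V(z) = (u*/κ) · ln(z/z₀) ⇒ u* = κ · V / ln(z/z₀)
u* = 0.41 × 4.9 / ln(10.0/0.946) = 0.41 × 4.9 / 2.3581
   = 2.0090 / 2.3581 = 0.8520 m/s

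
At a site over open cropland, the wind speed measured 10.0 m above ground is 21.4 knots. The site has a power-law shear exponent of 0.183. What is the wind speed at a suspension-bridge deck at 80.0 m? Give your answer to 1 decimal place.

31.3 knots

Power-law profile: V₂ = V₁ · (z₂/z₁)^α
V₂ = 21.4 × (80.0/10.0)^0.183 = 21.4 × (8.0000)^0.183
    = 21.4 × 1.4631 = 31.3097 knots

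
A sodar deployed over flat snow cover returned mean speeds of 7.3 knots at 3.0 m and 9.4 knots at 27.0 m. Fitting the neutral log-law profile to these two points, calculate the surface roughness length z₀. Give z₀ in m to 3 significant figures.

Log law: V(z) ∝ ln(z/z₀). With r = V₁/V₂ = 7.3/9.4 = 0.77660,
r · ln(z₂/z₀) = ln(z₁/z₀) ⇒ ln z₀ = (ln z₁ − r·ln z₂)/(1 − r)
ln z₀ = (1.09861 − 0.77660×3.29584) / 0.22340 = -6.5394
z₀ = exp(-6.5394) = 0.001445 m

z₀ ≈ 0.00145 m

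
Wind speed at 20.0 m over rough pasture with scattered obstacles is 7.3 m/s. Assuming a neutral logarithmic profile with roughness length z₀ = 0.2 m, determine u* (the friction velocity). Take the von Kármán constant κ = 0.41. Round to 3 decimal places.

u* ≈ 0.650 m/s

Log law: V(z) = (u*/κ) · ln(z/z₀) ⇒ u* = κ · V / ln(z/z₀)
u* = 0.41 × 7.3 / ln(20.0/0.2) = 0.41 × 7.3 / 4.6052
   = 2.9930 / 4.6052 = 0.6499 m/s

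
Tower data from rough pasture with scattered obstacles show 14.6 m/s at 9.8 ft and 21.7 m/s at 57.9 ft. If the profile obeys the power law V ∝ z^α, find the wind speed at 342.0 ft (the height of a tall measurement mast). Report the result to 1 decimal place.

First find α: α = ln(V₂/V₁)/ln(z₂/z₁) = ln(21.7/14.6)/ln(57.9/9.8) = 0.39629/1.77633 = 0.2231
Extrapolate from 57.9 ft to 342.0 ft: V₃ = 21.7 × (342.0/57.9)^0.2231 = 21.7 × 1.4862 = 32.2510 m/s

32.3 m/s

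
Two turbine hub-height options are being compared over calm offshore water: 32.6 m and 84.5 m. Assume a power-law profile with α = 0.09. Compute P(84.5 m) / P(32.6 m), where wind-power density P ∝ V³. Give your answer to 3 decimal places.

1.293

Speed ratio: V_B/V_A = (z_B/z_A)^α = (84.5/32.6)^0.09 = (2.5920)^0.09 = 1.08950
Power-density ratio: P_B/P_A = (V_B/V_A)³ = (1.08950)³ = 1.29325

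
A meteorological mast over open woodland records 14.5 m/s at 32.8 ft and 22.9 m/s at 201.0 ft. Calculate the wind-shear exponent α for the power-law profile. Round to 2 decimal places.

Power law: V₂/V₁ = (z₂/z₁)^α ⇒ α = ln(V₂/V₁) / ln(z₂/z₁)
α = ln(22.9/14.5) / ln(201.0/32.8) = ln(1.5793) / ln(6.1280)
  = 0.45699 / 1.81288 = 0.25208

α ≈ 0.25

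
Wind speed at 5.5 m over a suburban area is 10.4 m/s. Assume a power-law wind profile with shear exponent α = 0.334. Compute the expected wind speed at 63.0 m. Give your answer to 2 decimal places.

23.48 m/s

Power-law profile: V₂ = V₁ · (z₂/z₁)^α
V₂ = 10.4 × (63.0/5.5)^0.334 = 10.4 × (11.4545)^0.334
    = 10.4 × 2.2579 = 23.4818 m/s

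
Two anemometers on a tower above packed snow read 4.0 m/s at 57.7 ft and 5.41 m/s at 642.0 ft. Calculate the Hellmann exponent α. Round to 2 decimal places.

α ≈ 0.13

Power law: V₂/V₁ = (z₂/z₁)^α ⇒ α = ln(V₂/V₁) / ln(z₂/z₁)
α = ln(5.41/4.0) / ln(642.0/57.7) = ln(1.3525) / ln(11.1265)
  = 0.30195 / 2.40933 = 0.12533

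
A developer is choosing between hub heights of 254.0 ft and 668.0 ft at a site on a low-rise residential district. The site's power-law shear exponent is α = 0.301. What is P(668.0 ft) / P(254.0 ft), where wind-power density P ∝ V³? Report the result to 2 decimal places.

Speed ratio: V_B/V_A = (z_B/z_A)^α = (668.0/254.0)^0.301 = (2.6299)^0.301 = 1.33784
Power-density ratio: P_B/P_A = (V_B/V_A)³ = (1.33784)³ = 2.39446

2.39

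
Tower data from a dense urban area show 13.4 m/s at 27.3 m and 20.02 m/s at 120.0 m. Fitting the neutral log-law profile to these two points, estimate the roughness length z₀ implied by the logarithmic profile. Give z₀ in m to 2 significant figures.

Log law: V(z) ∝ ln(z/z₀). With r = V₁/V₂ = 13.4/20.02 = 0.66933,
r · ln(z₂/z₀) = ln(z₁/z₀) ⇒ ln z₀ = (ln z₁ − r·ln z₂)/(1 − r)
ln z₀ = (3.30689 − 0.66933×4.78749) / 0.33067 = 0.3099
z₀ = exp(0.3099) = 1.363 m

z₀ ≈ 1.4 m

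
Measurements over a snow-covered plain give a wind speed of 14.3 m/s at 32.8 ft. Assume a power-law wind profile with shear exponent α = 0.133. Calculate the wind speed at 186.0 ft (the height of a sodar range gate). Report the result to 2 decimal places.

Power-law profile: V₂ = V₁ · (z₂/z₁)^α
V₂ = 14.3 × (186.0/32.8)^0.133 = 14.3 × (5.6707)^0.133
    = 14.3 × 1.2596 = 18.0123 m/s

18.01 m/s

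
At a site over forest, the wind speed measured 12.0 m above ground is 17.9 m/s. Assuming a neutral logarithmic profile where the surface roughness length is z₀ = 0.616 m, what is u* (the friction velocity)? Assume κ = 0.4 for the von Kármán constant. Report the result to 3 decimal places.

u* ≈ 2.411 m/s

Log law: V(z) = (u*/κ) · ln(z/z₀) ⇒ u* = κ · V / ln(z/z₀)
u* = 0.4 × 17.9 / ln(12.0/0.616) = 0.4 × 17.9 / 2.9694
   = 7.1600 / 2.9694 = 2.4112 m/s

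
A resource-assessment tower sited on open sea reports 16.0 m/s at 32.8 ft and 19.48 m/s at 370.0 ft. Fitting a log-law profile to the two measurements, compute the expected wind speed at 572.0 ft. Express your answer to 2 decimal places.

20.11 m/s

Log law: V ∝ ln(z/z₀). From the pair, with r = V₁/V₂ = 0.82136,
ln z₀ = (ln z₁ − r·ln z₂)/(1 − r) = (3.4904 − 0.82136×5.9135)/0.17864 = -7.6501 → z₀ = 0.0004760 ft
V₃ = V₁ · ln(z₃/z₀)/ln(z₁/z₀) = 16.0 × 13.9993/11.1406 = 20.1057 m/s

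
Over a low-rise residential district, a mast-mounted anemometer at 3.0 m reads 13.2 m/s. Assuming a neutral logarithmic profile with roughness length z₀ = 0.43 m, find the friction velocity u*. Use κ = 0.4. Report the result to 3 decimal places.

u* ≈ 2.718 m/s

Log law: V(z) = (u*/κ) · ln(z/z₀) ⇒ u* = κ · V / ln(z/z₀)
u* = 0.4 × 13.2 / ln(3.0/0.43) = 0.4 × 13.2 / 1.9426
   = 5.2800 / 1.9426 = 2.7180 m/s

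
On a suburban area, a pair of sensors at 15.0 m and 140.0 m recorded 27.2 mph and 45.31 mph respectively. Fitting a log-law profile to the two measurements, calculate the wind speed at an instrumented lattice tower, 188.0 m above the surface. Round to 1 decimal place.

47.7 mph

Log law: V ∝ ln(z/z₀). From the pair, with r = V₁/V₂ = 0.60031,
ln z₀ = (ln z₁ − r·ln z₂)/(1 − r) = (2.7081 − 0.60031×4.9416)/0.39969 = -0.6467 → z₀ = 0.5238 m
V₃ = V₁ · ln(z₃/z₀)/ln(z₁/z₀) = 27.2 × 5.8831/3.3547 = 47.7002 mph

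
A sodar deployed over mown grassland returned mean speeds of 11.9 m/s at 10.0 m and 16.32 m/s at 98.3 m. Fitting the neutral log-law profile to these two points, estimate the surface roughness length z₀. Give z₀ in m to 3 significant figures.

Log law: V(z) ∝ ln(z/z₀). With r = V₁/V₂ = 11.9/16.32 = 0.72917,
r · ln(z₂/z₀) = ln(z₁/z₀) ⇒ ln z₀ = (ln z₁ − r·ln z₂)/(1 − r)
ln z₀ = (2.30259 − 0.72917×4.58802) / 0.27083 = -3.8505
z₀ = exp(-3.8505) = 0.02127 m

z₀ ≈ 0.0213 m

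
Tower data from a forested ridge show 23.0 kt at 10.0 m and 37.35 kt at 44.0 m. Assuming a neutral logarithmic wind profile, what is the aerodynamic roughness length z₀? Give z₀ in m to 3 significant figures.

Log law: V(z) ∝ ln(z/z₀). With r = V₁/V₂ = 23.0/37.35 = 0.61580,
r · ln(z₂/z₀) = ln(z₁/z₀) ⇒ ln z₀ = (ln z₁ − r·ln z₂)/(1 − r)
ln z₀ = (2.30259 − 0.61580×3.78419) / 0.38420 = -0.0721
z₀ = exp(-0.0721) = 0.9304 m

z₀ ≈ 0.930 m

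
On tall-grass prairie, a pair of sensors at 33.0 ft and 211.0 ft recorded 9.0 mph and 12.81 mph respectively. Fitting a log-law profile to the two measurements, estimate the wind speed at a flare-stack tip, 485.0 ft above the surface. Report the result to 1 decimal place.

14.5 mph

Log law: V ∝ ln(z/z₀). From the pair, with r = V₁/V₂ = 0.70258,
ln z₀ = (ln z₁ − r·ln z₂)/(1 − r) = (3.4965 − 0.70258×5.3519)/0.29742 = -0.8862 → z₀ = 0.4122 ft
V₃ = V₁ · ln(z₃/z₀)/ln(z₁/z₀) = 9.0 × 7.0704/4.3827 = 14.5191 mph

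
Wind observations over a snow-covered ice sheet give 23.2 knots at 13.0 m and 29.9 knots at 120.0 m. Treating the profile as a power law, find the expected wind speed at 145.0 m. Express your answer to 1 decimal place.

First find α: α = ln(V₂/V₁)/ln(z₂/z₁) = ln(29.9/23.2)/ln(120.0/13.0) = 0.25371/2.22254 = 0.1142
Extrapolate from 120.0 m to 145.0 m: V₃ = 29.9 × (145.0/120.0)^0.1142 = 29.9 × 1.0218 = 30.5529 knots

30.6 knots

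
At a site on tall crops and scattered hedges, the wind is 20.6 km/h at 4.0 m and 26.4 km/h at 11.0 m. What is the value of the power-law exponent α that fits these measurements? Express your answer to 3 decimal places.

α ≈ 0.245

Power law: V₂/V₁ = (z₂/z₁)^α ⇒ α = ln(V₂/V₁) / ln(z₂/z₁)
α = ln(26.4/20.6) / ln(11.0/4.0) = ln(1.2816) / ln(2.7500)
  = 0.24807 / 1.01160 = 0.24523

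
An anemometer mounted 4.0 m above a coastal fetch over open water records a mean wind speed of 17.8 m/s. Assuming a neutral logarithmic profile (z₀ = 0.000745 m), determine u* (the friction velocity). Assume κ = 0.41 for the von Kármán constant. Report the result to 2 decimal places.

u* ≈ 0.85 m/s

Log law: V(z) = (u*/κ) · ln(z/z₀) ⇒ u* = κ · V / ln(z/z₀)
u* = 0.41 × 17.8 / ln(4.0/0.000745) = 0.41 × 17.8 / 8.5884
   = 7.2980 / 8.5884 = 0.8497 m/s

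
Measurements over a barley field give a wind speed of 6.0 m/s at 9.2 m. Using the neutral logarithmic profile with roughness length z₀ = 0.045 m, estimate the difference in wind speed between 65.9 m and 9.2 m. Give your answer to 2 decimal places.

Log law: V₂ = V₁ · ln(z₂/z₀)/ln(z₁/z₀) = 6.0 × 7.2892/5.3203 = 8.2205 m/s
ΔV = 8.2205 − 6.0 = 2.2205 m/s

2.22 m/s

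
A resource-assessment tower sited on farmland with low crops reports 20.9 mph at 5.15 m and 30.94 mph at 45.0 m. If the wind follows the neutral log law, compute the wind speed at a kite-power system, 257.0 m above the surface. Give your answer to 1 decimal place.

Log law: V ∝ ln(z/z₀). From the pair, with r = V₁/V₂ = 0.67550,
ln z₀ = (ln z₁ − r·ln z₂)/(1 − r) = (1.6390 − 0.67550×3.8067)/0.32450 = -2.8734 → z₀ = 0.05651 m
V₃ = V₁ · ln(z₃/z₀)/ln(z₁/z₀) = 20.9 × 8.4225/4.5124 = 39.0104 mph

39.0 mph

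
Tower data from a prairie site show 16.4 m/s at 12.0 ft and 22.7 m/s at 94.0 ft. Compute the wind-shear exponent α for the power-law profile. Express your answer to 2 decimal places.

Power law: V₂/V₁ = (z₂/z₁)^α ⇒ α = ln(V₂/V₁) / ln(z₂/z₁)
α = ln(22.7/16.4) / ln(94.0/12.0) = ln(1.3841) / ln(7.8333)
  = 0.32508 / 2.05839 = 0.15793

α ≈ 0.16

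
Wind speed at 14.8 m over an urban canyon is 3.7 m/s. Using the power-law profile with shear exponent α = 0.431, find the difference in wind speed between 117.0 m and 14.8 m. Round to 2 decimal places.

5.32 m/s

Power law: V₂ = V₁ · (z₂/z₁)^α = 3.7 × (7.9054)^0.431 = 9.0200 m/s
ΔV = 9.0200 − 3.7 = 5.3200 m/s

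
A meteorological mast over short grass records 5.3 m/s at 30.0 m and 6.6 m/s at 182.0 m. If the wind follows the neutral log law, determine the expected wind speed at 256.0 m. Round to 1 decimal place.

Log law: V ∝ ln(z/z₀). From the pair, with r = V₁/V₂ = 0.80303,
ln z₀ = (ln z₁ − r·ln z₂)/(1 − r) = (3.4012 − 0.80303×5.2040)/0.19697 = -3.9487 → z₀ = 0.01928 m
V₃ = V₁ · ln(z₃/z₀)/ln(z₁/z₀) = 5.3 × 9.4939/7.3499 = 6.8460 m/s

6.8 m/s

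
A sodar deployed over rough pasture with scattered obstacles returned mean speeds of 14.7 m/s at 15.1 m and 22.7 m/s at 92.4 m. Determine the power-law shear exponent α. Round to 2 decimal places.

α ≈ 0.24

Power law: V₂/V₁ = (z₂/z₁)^α ⇒ α = ln(V₂/V₁) / ln(z₂/z₁)
α = ln(22.7/14.7) / ln(92.4/15.1) = ln(1.5442) / ln(6.1192)
  = 0.43452 / 1.81143 = 0.23988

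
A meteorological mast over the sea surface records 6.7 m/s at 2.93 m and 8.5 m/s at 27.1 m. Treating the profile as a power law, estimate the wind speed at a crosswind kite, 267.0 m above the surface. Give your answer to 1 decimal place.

First find α: α = ln(V₂/V₁)/ln(z₂/z₁) = ln(8.5/6.7)/ln(27.1/2.93) = 0.23796/2.22453 = 0.1070
Extrapolate from 27.1 m to 267.0 m: V₃ = 8.5 × (267.0/27.1)^0.1070 = 8.5 × 1.2773 = 10.8567 m/s

10.9 m/s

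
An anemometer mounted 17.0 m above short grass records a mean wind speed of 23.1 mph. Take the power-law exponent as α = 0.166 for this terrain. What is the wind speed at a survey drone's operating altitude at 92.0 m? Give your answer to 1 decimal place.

30.6 mph

Power-law profile: V₂ = V₁ · (z₂/z₁)^α
V₂ = 23.1 × (92.0/17.0)^0.166 = 23.1 × (5.4118)^0.166
    = 23.1 × 1.3235 = 30.5736 mph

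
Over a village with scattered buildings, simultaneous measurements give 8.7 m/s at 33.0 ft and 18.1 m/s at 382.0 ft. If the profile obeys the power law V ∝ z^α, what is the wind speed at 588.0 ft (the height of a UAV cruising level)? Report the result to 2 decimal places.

First find α: α = ln(V₂/V₁)/ln(z₂/z₁) = ln(18.1/8.7)/ln(382.0/33.0) = 0.73259/2.44891 = 0.2991
Extrapolate from 382.0 ft to 588.0 ft: V₃ = 18.1 × (588.0/382.0)^0.2991 = 18.1 × 1.1377 = 20.5927 m/s

20.59 m/s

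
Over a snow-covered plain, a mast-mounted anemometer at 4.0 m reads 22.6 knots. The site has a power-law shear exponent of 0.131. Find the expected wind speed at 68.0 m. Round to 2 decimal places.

Power-law profile: V₂ = V₁ · (z₂/z₁)^α
V₂ = 22.6 × (68.0/4.0)^0.131 = 22.6 × (17.0000)^0.131
    = 22.6 × 1.4494 = 32.7565 knots

32.76 knots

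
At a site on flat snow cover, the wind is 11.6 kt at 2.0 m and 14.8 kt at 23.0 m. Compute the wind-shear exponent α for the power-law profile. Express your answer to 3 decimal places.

Power law: V₂/V₁ = (z₂/z₁)^α ⇒ α = ln(V₂/V₁) / ln(z₂/z₁)
α = ln(14.8/11.6) / ln(23.0/2.0) = ln(1.2759) / ln(11.5000)
  = 0.24362 / 2.44235 = 0.09975

α ≈ 0.100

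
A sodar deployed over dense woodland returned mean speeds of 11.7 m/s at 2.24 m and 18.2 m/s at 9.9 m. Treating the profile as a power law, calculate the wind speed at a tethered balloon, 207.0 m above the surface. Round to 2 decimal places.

First find α: α = ln(V₂/V₁)/ln(z₂/z₁) = ln(18.2/11.7)/ln(9.9/2.24) = 0.44183/1.48606 = 0.2973
Extrapolate from 9.9 m to 207.0 m: V₃ = 18.2 × (207.0/9.9)^0.2973 = 18.2 × 2.4692 = 44.9398 m/s

44.94 m/s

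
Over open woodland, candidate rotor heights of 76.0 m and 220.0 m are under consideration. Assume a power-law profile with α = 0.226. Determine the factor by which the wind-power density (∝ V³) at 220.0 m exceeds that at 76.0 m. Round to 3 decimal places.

2.056

Speed ratio: V_B/V_A = (z_B/z_A)^α = (220.0/76.0)^0.226 = (2.8947)^0.226 = 1.27152
Power-density ratio: P_B/P_A = (V_B/V_A)³ = (1.27152)³ = 2.05575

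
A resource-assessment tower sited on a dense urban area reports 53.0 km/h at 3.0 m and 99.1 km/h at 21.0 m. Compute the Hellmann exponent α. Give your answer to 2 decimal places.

α ≈ 0.32

Power law: V₂/V₁ = (z₂/z₁)^α ⇒ α = ln(V₂/V₁) / ln(z₂/z₁)
α = ln(99.1/53.0) / ln(21.0/3.0) = ln(1.8698) / ln(7.0000)
  = 0.62584 / 1.94591 = 0.32162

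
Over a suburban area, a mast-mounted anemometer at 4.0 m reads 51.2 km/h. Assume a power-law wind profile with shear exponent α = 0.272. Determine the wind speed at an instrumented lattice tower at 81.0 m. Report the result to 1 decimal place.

Power-law profile: V₂ = V₁ · (z₂/z₁)^α
V₂ = 51.2 × (81.0/4.0)^0.272 = 51.2 × (20.2500)^0.272
    = 51.2 × 2.2665 = 116.0426 km/h

116.0 km/h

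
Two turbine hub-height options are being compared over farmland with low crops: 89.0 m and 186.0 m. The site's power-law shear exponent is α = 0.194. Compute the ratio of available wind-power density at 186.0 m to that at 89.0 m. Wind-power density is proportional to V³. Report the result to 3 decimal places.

Speed ratio: V_B/V_A = (z_B/z_A)^α = (186.0/89.0)^0.194 = (2.0899)^0.194 = 1.15373
Power-density ratio: P_B/P_A = (V_B/V_A)³ = (1.15373)³ = 1.53572

1.536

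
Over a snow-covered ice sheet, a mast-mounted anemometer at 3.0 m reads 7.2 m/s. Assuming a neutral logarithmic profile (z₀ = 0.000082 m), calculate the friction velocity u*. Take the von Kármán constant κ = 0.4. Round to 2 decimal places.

Log law: V(z) = (u*/κ) · ln(z/z₀) ⇒ u* = κ · V / ln(z/z₀)
u* = 0.4 × 7.2 / ln(3.0/0.000082) = 0.4 × 7.2 / 10.5074
   = 2.8800 / 10.5074 = 0.2741 m/s

u* ≈ 0.27 m/s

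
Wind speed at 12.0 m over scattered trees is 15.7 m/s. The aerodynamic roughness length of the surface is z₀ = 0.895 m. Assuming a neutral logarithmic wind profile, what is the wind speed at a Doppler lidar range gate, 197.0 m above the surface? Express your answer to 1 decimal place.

32.6 m/s

Log law: V(z) ∝ ln(z/z₀), so V₂/V₁ = ln(z₂/z₀) / ln(z₁/z₀).
ln(197.0/0.895) = 5.3941, ln(12.0/0.895) = 2.5958
V₂ = 15.7 × 5.3941/2.5958 = 15.7 × 2.0780 = 32.6245 m/s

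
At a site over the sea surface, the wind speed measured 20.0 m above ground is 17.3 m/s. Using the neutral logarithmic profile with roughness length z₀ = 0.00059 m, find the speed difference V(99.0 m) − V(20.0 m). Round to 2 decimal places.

2.65 m/s

Log law: V₂ = V₁ · ln(z₂/z₀)/ln(z₁/z₀) = 17.3 × 12.0305/10.4311 = 19.9526 m/s
ΔV = 19.9526 − 17.3 = 2.6526 m/s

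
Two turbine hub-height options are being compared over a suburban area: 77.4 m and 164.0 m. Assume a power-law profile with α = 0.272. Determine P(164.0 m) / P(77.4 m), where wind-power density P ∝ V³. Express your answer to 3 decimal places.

Speed ratio: V_B/V_A = (z_B/z_A)^α = (164.0/77.4)^0.272 = (2.1189)^0.272 = 1.22659
Power-density ratio: P_B/P_A = (V_B/V_A)³ = (1.22659)³ = 1.84544

1.845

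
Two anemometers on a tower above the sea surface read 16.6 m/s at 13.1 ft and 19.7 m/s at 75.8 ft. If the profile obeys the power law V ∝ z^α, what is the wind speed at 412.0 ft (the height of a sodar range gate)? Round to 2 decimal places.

First find α: α = ln(V₂/V₁)/ln(z₂/z₁) = ln(19.7/16.6)/ln(75.8/13.1) = 0.17122/1.75549 = 0.0975
Extrapolate from 75.8 ft to 412.0 ft: V₃ = 19.7 × (412.0/75.8)^0.0975 = 19.7 × 1.1795 = 23.2367 m/s

23.24 m/s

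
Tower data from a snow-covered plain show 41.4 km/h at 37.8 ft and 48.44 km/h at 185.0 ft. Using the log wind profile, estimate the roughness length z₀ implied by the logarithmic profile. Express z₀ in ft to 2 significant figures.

z₀ ≈ 0.0033 ft

Log law: V(z) ∝ ln(z/z₀). With r = V₁/V₂ = 41.4/48.44 = 0.85467,
r · ln(z₂/z₀) = ln(z₁/z₀) ⇒ ln z₀ = (ln z₁ − r·ln z₂)/(1 − r)
ln z₀ = (3.63231 − 0.85467×5.22036) / 0.14533 = -5.7065
z₀ = exp(-5.7065) = 0.003324 ft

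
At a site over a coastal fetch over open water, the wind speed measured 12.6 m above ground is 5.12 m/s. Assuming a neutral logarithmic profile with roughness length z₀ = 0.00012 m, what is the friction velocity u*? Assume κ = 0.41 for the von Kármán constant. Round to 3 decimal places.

u* ≈ 0.182 m/s

Log law: V(z) = (u*/κ) · ln(z/z₀) ⇒ u* = κ · V / ln(z/z₀)
u* = 0.41 × 5.12 / ln(12.6/0.00012) = 0.41 × 5.12 / 11.5617
   = 2.0992 / 11.5617 = 0.1816 m/s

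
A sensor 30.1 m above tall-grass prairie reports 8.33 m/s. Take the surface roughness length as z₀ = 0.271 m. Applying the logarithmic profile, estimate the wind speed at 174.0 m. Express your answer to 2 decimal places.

11.43 m/s

Log law: V(z) ∝ ln(z/z₀), so V₂/V₁ = ln(z₂/z₀) / ln(z₁/z₀).
ln(174.0/0.271) = 6.4647, ln(30.1/0.271) = 4.7102
V₂ = 8.33 × 6.4647/4.7102 = 8.33 × 1.3725 = 11.4329 m/s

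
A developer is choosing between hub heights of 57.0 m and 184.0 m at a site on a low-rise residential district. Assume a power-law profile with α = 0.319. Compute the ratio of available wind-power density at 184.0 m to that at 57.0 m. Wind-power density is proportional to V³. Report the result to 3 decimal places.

Speed ratio: V_B/V_A = (z_B/z_A)^α = (184.0/57.0)^0.319 = (3.2281)^0.319 = 1.45329
Power-density ratio: P_B/P_A = (V_B/V_A)³ = (1.45329)³ = 3.06943

3.069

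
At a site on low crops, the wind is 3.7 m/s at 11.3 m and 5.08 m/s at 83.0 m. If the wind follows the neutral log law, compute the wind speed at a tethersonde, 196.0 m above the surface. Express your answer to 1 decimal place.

Log law: V ∝ ln(z/z₀). From the pair, with r = V₁/V₂ = 0.72835,
ln z₀ = (ln z₁ − r·ln z₂)/(1 − r) = (2.4248 − 0.72835×4.4188)/0.27165 = -2.9215 → z₀ = 0.05385 m
V₃ = V₁ · ln(z₃/z₀)/ln(z₁/z₀) = 3.7 × 8.1996/5.3463 = 5.6747 m/s

5.7 m/s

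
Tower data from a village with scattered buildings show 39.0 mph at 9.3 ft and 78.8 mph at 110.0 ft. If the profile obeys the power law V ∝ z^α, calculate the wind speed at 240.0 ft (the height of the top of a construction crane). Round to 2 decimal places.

First find α: α = ln(V₂/V₁)/ln(z₂/z₁) = ln(78.8/39.0)/ln(110.0/9.3) = 0.70335/2.47047 = 0.2847
Extrapolate from 110.0 ft to 240.0 ft: V₃ = 78.8 × (240.0/110.0)^0.2847 = 78.8 × 1.2487 = 98.3987 mph

98.40 mph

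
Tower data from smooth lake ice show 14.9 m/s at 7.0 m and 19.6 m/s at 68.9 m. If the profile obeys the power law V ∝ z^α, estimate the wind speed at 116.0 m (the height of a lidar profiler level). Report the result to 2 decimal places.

20.86 m/s

First find α: α = ln(V₂/V₁)/ln(z₂/z₁) = ln(19.6/14.9)/ln(68.9/7.0) = 0.27417/2.28675 = 0.1199
Extrapolate from 68.9 m to 116.0 m: V₃ = 19.6 × (116.0/68.9)^0.1199 = 19.6 × 1.0644 = 20.8632 m/s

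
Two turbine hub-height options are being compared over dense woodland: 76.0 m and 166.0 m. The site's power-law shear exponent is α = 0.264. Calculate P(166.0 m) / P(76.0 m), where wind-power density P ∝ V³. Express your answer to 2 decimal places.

1.86

Speed ratio: V_B/V_A = (z_B/z_A)^α = (166.0/76.0)^0.264 = (2.1842)^0.264 = 1.22906
Power-density ratio: P_B/P_A = (V_B/V_A)³ = (1.22906)³ = 1.85661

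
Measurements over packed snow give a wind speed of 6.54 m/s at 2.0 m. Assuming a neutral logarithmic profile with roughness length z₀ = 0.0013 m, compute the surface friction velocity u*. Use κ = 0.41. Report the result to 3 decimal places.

Log law: V(z) = (u*/κ) · ln(z/z₀) ⇒ u* = κ · V / ln(z/z₀)
u* = 0.41 × 6.54 / ln(2.0/0.0013) = 0.41 × 6.54 / 7.3385
   = 2.6814 / 7.3385 = 0.3654 m/s

u* ≈ 0.365 m/s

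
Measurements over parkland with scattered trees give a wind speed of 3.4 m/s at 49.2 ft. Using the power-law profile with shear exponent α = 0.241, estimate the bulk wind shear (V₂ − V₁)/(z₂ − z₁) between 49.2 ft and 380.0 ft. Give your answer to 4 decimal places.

Power law: V₂ = V₁ · (z₂/z₁)^α = 3.4 × (7.7236)^0.241 = 5.5647 m/s
ΔV/Δz = (5.5647 − 3.4)/(380.0 − 49.2) = 2.1647/330.8000 = 0.00654 m/s/ft

0.0065 m/s/ft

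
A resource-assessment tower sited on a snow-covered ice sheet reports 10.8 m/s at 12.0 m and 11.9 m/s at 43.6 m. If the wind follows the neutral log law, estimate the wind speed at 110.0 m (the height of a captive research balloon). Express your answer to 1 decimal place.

Log law: V ∝ ln(z/z₀). From the pair, with r = V₁/V₂ = 0.90756,
ln z₀ = (ln z₁ − r·ln z₂)/(1 − r) = (2.4849 − 0.90756×3.7751)/0.09244 = -10.1820 → z₀ = 0.00003784 m
V₃ = V₁ · ln(z₃/z₀)/ln(z₁/z₀) = 10.8 × 14.8825/12.6669 = 12.6890 m/s

12.7 m/s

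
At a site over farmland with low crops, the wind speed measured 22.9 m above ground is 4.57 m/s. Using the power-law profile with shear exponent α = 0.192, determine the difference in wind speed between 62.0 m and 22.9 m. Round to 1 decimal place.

1.0 m/s

Power law: V₂ = V₁ · (z₂/z₁)^α = 4.57 × (2.7074)^0.192 = 5.5331 m/s
ΔV = 5.5331 − 4.57 = 0.9631 m/s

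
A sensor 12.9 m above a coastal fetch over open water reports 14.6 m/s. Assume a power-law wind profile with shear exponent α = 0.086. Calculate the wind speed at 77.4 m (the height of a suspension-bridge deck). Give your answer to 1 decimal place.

17.0 m/s

Power-law profile: V₂ = V₁ · (z₂/z₁)^α
V₂ = 14.6 × (77.4/12.9)^0.086 = 14.6 × (6.0000)^0.086
    = 14.6 × 1.1666 = 17.0323 m/s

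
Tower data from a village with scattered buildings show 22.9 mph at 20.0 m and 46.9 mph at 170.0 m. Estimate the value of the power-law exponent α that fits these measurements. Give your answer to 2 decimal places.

α ≈ 0.33

Power law: V₂/V₁ = (z₂/z₁)^α ⇒ α = ln(V₂/V₁) / ln(z₂/z₁)
α = ln(46.9/22.9) / ln(170.0/20.0) = ln(2.0480) / ln(8.5000)
  = 0.71688 / 2.14007 = 0.33498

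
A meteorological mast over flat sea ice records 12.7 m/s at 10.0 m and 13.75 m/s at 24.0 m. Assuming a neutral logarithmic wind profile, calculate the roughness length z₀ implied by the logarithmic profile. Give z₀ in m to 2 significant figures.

Log law: V(z) ∝ ln(z/z₀). With r = V₁/V₂ = 12.7/13.75 = 0.92364,
r · ln(z₂/z₀) = ln(z₁/z₀) ⇒ ln z₀ = (ln z₁ − r·ln z₂)/(1 − r)
ln z₀ = (2.30259 − 0.92364×3.17805) / 0.07636 = -8.2864
z₀ = exp(-8.2864) = 0.0002519 m

z₀ ≈ 0.00025 m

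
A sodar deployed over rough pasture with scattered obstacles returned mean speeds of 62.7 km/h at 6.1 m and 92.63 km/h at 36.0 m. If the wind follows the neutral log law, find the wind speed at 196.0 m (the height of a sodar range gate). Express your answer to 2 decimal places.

Log law: V ∝ ln(z/z₀). From the pair, with r = V₁/V₂ = 0.67689,
ln z₀ = (ln z₁ − r·ln z₂)/(1 − r) = (1.8083 − 0.67689×3.5835)/0.32311 = -1.9106 → z₀ = 0.1480 m
V₃ = V₁ · ln(z₃/z₀)/ln(z₁/z₀) = 62.7 × 7.1887/3.7189 = 121.2005 km/h

121.20 km/h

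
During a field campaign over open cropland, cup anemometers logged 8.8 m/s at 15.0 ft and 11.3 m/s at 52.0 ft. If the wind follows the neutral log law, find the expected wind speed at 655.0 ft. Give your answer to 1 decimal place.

16.4 m/s

Log law: V ∝ ln(z/z₀). From the pair, with r = V₁/V₂ = 0.77876,
ln z₀ = (ln z₁ − r·ln z₂)/(1 − r) = (2.7081 − 0.77876×3.9512)/0.22124 = -1.6680 → z₀ = 0.1886 ft
V₃ = V₁ · ln(z₃/z₀)/ln(z₁/z₀) = 8.8 × 8.1526/4.3760 = 16.3945 m/s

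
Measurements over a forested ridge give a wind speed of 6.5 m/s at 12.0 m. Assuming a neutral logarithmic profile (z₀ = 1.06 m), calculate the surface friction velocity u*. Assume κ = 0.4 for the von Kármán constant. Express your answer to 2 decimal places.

u* ≈ 1.07 m/s

Log law: V(z) = (u*/κ) · ln(z/z₀) ⇒ u* = κ · V / ln(z/z₀)
u* = 0.4 × 6.5 / ln(12.0/1.06) = 0.4 × 6.5 / 2.4266
   = 2.6000 / 2.4266 = 1.0714 m/s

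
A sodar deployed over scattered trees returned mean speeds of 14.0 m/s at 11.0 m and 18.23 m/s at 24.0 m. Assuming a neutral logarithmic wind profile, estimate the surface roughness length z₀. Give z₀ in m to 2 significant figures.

z₀ ≈ 0.83 m

Log law: V(z) ∝ ln(z/z₀). With r = V₁/V₂ = 14.0/18.23 = 0.76796,
r · ln(z₂/z₀) = ln(z₁/z₀) ⇒ ln z₀ = (ln z₁ − r·ln z₂)/(1 − r)
ln z₀ = (2.39790 − 0.76796×3.17805) / 0.23204 = -0.1842
z₀ = exp(-0.1842) = 0.8318 m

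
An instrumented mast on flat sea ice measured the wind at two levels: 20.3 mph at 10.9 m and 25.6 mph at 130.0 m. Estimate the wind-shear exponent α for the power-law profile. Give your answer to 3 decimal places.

α ≈ 0.094

Power law: V₂/V₁ = (z₂/z₁)^α ⇒ α = ln(V₂/V₁) / ln(z₂/z₁)
α = ln(25.6/20.3) / ln(130.0/10.9) = ln(1.2611) / ln(11.9266)
  = 0.23197 / 2.47877 = 0.09358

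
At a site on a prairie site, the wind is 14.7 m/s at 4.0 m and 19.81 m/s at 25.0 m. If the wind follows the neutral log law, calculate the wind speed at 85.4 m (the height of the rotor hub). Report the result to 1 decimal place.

23.2 m/s

Log law: V ∝ ln(z/z₀). From the pair, with r = V₁/V₂ = 0.74205,
ln z₀ = (ln z₁ − r·ln z₂)/(1 − r) = (1.3863 − 0.74205×3.2189)/0.25795 = -3.8855 → z₀ = 0.02054 m
V₃ = V₁ · ln(z₃/z₀)/ln(z₁/z₀) = 14.7 × 8.3329/5.2718 = 23.2355 m/s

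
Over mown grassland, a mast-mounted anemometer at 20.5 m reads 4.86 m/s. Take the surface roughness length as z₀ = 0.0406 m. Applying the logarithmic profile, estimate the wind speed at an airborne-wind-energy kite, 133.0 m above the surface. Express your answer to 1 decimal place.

Log law: V(z) ∝ ln(z/z₀), so V₂/V₁ = ln(z₂/z₀) / ln(z₁/z₀).
ln(133.0/0.0406) = 8.0943, ln(20.5/0.0406) = 6.2244
V₂ = 4.86 × 8.0943/6.2244 = 4.86 × 1.3004 = 6.3200 m/s

6.3 m/s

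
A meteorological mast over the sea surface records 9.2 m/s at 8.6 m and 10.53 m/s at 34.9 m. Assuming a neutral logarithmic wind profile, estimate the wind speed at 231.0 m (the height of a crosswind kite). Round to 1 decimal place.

12.3 m/s

Log law: V ∝ ln(z/z₀). From the pair, with r = V₁/V₂ = 0.87369,
ln z₀ = (ln z₁ − r·ln z₂)/(1 − r) = (2.1518 − 0.87369×3.5525)/0.12631 = -7.5375 → z₀ = 0.0005327 m
V₃ = V₁ · ln(z₃/z₀)/ln(z₁/z₀) = 9.2 × 12.9799/9.6892 = 12.3245 m/s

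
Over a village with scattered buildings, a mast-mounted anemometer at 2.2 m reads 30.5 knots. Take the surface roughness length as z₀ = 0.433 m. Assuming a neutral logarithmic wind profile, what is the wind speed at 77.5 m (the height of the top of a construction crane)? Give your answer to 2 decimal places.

97.33 knots

Log law: V(z) ∝ ln(z/z₀), so V₂/V₁ = ln(z₂/z₀) / ln(z₁/z₀).
ln(77.5/0.433) = 5.1873, ln(2.2/0.433) = 1.6255
V₂ = 30.5 × 5.1873/1.6255 = 30.5 × 3.1912 = 97.3331 knots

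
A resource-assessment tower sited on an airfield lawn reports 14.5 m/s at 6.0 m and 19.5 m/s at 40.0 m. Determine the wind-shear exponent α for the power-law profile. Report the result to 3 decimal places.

Power law: V₂/V₁ = (z₂/z₁)^α ⇒ α = ln(V₂/V₁) / ln(z₂/z₁)
α = ln(19.5/14.5) / ln(40.0/6.0) = ln(1.3448) / ln(6.6667)
  = 0.29627 / 1.89712 = 0.15617

α ≈ 0.156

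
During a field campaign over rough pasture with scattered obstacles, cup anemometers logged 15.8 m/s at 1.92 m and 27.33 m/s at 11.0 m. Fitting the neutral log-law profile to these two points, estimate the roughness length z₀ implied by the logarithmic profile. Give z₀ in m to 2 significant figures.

z₀ ≈ 0.18 m

Log law: V(z) ∝ ln(z/z₀). With r = V₁/V₂ = 15.8/27.33 = 0.57812,
r · ln(z₂/z₀) = ln(z₁/z₀) ⇒ ln z₀ = (ln z₁ − r·ln z₂)/(1 − r)
ln z₀ = (0.65233 − 0.57812×2.39790) / 0.42188 = -1.7397
z₀ = exp(-1.7397) = 0.1756 m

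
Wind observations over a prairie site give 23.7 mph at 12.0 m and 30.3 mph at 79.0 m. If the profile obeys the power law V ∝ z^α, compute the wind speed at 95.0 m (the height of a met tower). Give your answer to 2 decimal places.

31.04 mph

First find α: α = ln(V₂/V₁)/ln(z₂/z₁) = ln(30.3/23.7)/ln(79.0/12.0) = 0.24567/1.88454 = 0.1304
Extrapolate from 79.0 m to 95.0 m: V₃ = 30.3 × (95.0/79.0)^0.1304 = 30.3 × 1.0243 = 31.0373 mph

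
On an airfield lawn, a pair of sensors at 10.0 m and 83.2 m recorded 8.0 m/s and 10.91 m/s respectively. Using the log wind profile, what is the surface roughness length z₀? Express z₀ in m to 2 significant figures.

Log law: V(z) ∝ ln(z/z₀). With r = V₁/V₂ = 8.0/10.91 = 0.73327,
r · ln(z₂/z₀) = ln(z₁/z₀) ⇒ ln z₀ = (ln z₁ − r·ln z₂)/(1 − r)
ln z₀ = (2.30259 − 0.73327×4.42125) / 0.26673 = -3.5219
z₀ = exp(-3.5219) = 0.02954 m

z₀ ≈ 0.030 m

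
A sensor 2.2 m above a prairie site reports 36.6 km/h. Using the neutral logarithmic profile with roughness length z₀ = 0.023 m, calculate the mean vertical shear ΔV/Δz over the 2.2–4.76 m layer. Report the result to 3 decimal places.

Log law: V₂ = V₁ · ln(z₂/z₀)/ln(z₁/z₀) = 36.6 × 5.3325/4.5607 = 42.7937 km/h
ΔV/Δz = (42.7937 − 36.6)/(4.76 − 2.2) = 6.1937/2.5600 = 2.41940 km/h/m

2.419 km/h/m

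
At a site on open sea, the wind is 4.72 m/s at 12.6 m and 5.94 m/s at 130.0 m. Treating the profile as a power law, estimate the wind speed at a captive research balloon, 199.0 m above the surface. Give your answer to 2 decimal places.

6.19 m/s

First find α: α = ln(V₂/V₁)/ln(z₂/z₁) = ln(5.94/4.72)/ln(130.0/12.6) = 0.22990/2.33384 = 0.0985
Extrapolate from 130.0 m to 199.0 m: V₃ = 5.94 × (199.0/130.0)^0.0985 = 5.94 × 1.0428 = 6.1944 m/s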